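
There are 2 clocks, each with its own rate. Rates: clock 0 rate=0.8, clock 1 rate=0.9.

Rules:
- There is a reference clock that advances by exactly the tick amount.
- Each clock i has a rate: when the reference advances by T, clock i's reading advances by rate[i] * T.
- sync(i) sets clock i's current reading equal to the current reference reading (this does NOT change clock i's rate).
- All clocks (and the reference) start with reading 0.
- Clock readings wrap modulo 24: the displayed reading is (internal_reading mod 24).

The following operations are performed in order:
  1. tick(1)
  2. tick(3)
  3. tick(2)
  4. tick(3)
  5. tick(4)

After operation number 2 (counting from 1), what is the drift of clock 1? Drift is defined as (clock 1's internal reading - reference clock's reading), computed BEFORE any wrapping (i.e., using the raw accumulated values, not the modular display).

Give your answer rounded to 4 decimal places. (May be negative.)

After op 1 tick(1): ref=1.0000 raw=[0.8000 0.9000]
After op 2 tick(3): ref=4.0000 raw=[3.2000 3.6000]
Drift of clock 1 after op 2: 3.6000 - 4.0000 = -0.4000

Answer: -0.4000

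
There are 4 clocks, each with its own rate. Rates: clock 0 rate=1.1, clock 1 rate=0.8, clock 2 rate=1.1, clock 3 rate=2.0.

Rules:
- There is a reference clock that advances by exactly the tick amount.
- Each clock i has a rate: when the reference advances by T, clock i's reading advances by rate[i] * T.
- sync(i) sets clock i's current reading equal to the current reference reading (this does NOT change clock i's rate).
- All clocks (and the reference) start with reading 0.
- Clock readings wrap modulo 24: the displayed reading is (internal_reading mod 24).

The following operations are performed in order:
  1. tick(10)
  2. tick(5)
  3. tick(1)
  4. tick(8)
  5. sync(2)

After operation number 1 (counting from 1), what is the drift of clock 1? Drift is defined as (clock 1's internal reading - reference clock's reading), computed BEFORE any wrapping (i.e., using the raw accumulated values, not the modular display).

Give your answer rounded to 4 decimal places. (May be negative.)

Answer: -2.0000

Derivation:
After op 1 tick(10): ref=10.0000 raw=[11.0000 8.0000 11.0000 20.0000]
Drift of clock 1 after op 1: 8.0000 - 10.0000 = -2.0000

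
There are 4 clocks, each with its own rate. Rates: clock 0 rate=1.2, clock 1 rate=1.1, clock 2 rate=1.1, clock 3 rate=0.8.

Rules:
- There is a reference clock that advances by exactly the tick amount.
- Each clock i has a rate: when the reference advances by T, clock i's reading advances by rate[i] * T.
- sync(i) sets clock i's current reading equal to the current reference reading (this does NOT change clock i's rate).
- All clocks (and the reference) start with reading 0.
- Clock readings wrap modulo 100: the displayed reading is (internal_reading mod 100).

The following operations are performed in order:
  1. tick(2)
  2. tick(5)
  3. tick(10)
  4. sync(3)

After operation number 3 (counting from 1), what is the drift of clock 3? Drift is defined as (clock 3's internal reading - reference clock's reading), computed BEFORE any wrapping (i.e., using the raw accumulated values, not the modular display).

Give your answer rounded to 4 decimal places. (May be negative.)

After op 1 tick(2): ref=2.0000 raw=[2.4000 2.2000 2.2000 1.6000]
After op 2 tick(5): ref=7.0000 raw=[8.4000 7.7000 7.7000 5.6000]
After op 3 tick(10): ref=17.0000 raw=[20.4000 18.7000 18.7000 13.6000]
Drift of clock 3 after op 3: 13.6000 - 17.0000 = -3.4000

Answer: -3.4000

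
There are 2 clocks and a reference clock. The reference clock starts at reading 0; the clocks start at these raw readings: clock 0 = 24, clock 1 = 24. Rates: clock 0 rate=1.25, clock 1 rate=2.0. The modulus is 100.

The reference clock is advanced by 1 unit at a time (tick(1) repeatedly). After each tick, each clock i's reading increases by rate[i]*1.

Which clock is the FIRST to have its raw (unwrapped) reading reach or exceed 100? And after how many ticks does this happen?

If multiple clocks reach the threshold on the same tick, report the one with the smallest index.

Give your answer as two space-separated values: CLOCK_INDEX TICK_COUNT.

Answer: 1 38

Derivation:
clock 0: start=24, rate=1.25, needs 100-24 = 76; ticks = ceil(76/1.25) = ceil(60.8000) = 61; reading at tick 61 = 24 + 1.25*61 = 100.2500
clock 1: start=24, rate=2.0, needs 100-24 = 76; ticks = ceil(76/2.0) = ceil(38.0000) = 38; reading at tick 38 = 24 + 2.0*38 = 100.0000
Minimum tick count = 38; winners = [1]; smallest index = 1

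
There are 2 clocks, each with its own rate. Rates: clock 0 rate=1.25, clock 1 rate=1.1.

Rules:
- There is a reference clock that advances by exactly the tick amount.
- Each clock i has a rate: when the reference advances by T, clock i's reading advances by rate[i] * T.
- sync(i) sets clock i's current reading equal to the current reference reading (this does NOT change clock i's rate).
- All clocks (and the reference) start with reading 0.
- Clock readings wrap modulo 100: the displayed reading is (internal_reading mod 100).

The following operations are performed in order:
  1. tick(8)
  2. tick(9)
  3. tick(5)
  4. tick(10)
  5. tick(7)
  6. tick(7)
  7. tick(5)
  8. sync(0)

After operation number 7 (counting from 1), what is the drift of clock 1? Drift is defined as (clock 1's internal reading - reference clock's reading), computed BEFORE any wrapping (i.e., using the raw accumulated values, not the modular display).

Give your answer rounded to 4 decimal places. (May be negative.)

After op 1 tick(8): ref=8.0000 raw=[10.0000 8.8000]
After op 2 tick(9): ref=17.0000 raw=[21.2500 18.7000]
After op 3 tick(5): ref=22.0000 raw=[27.5000 24.2000]
After op 4 tick(10): ref=32.0000 raw=[40.0000 35.2000]
After op 5 tick(7): ref=39.0000 raw=[48.7500 42.9000]
After op 6 tick(7): ref=46.0000 raw=[57.5000 50.6000]
After op 7 tick(5): ref=51.0000 raw=[63.7500 56.1000]
Drift of clock 1 after op 7: 56.1000 - 51.0000 = 5.1000

Answer: 5.1000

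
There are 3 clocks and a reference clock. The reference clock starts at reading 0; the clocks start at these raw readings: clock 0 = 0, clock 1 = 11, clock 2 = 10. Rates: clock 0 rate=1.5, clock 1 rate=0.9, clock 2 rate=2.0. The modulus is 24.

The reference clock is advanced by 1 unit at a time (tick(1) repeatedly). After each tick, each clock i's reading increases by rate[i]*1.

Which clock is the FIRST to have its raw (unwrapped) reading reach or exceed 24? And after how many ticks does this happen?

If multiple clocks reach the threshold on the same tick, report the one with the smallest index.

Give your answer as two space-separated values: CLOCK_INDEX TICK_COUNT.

clock 0: start=0, rate=1.5, needs 24-0 = 24; ticks = ceil(24/1.5) = ceil(16.0000) = 16; reading at tick 16 = 0 + 1.5*16 = 24.0000
clock 1: start=11, rate=0.9, needs 24-11 = 13; ticks = ceil(13/0.9) = ceil(14.4444) = 15; reading at tick 15 = 11 + 0.9*15 = 24.5000
clock 2: start=10, rate=2.0, needs 24-10 = 14; ticks = ceil(14/2.0) = ceil(7.0000) = 7; reading at tick 7 = 10 + 2.0*7 = 24.0000
Minimum tick count = 7; winners = [2]; smallest index = 2

Answer: 2 7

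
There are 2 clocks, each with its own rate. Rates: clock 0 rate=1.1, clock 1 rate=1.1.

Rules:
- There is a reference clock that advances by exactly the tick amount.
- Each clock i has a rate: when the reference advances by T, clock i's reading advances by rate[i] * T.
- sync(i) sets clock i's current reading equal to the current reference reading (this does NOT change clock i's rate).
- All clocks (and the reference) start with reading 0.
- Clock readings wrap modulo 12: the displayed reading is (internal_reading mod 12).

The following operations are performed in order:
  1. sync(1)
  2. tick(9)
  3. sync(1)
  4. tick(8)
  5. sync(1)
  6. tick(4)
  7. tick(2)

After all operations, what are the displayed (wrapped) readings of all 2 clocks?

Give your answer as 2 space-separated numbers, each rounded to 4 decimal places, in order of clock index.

After op 1 sync(1): ref=0.0000 raw=[0.0000 0.0000]
After op 2 tick(9): ref=9.0000 raw=[9.9000 9.9000]
After op 3 sync(1): ref=9.0000 raw=[9.9000 9.0000]
After op 4 tick(8): ref=17.0000 raw=[18.7000 17.8000]
After op 5 sync(1): ref=17.0000 raw=[18.7000 17.0000]
After op 6 tick(4): ref=21.0000 raw=[23.1000 21.4000]
After op 7 tick(2): ref=23.0000 raw=[25.3000 23.6000]
Wrap final raw readings (mod 12): 25.3000 mod 12 = 1.3000; 23.6000 mod 12 = 11.6000

Answer: 1.3000 11.6000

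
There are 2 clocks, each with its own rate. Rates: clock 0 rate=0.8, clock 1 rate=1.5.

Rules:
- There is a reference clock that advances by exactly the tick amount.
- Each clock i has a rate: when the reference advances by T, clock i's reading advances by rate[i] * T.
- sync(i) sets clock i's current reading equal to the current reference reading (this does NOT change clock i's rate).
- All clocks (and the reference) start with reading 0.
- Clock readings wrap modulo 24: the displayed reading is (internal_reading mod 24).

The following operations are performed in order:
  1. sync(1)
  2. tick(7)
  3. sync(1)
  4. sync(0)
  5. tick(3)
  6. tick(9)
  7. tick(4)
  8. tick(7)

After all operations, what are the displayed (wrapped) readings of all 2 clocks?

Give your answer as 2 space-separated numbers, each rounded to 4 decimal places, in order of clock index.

After op 1 sync(1): ref=0.0000 raw=[0.0000 0.0000]
After op 2 tick(7): ref=7.0000 raw=[5.6000 10.5000]
After op 3 sync(1): ref=7.0000 raw=[5.6000 7.0000]
After op 4 sync(0): ref=7.0000 raw=[7.0000 7.0000]
After op 5 tick(3): ref=10.0000 raw=[9.4000 11.5000]
After op 6 tick(9): ref=19.0000 raw=[16.6000 25.0000]
After op 7 tick(4): ref=23.0000 raw=[19.8000 31.0000]
After op 8 tick(7): ref=30.0000 raw=[25.4000 41.5000]
Wrap final raw readings (mod 24): 25.4000 mod 24 = 1.4000; 41.5000 mod 24 = 17.5000

Answer: 1.4000 17.5000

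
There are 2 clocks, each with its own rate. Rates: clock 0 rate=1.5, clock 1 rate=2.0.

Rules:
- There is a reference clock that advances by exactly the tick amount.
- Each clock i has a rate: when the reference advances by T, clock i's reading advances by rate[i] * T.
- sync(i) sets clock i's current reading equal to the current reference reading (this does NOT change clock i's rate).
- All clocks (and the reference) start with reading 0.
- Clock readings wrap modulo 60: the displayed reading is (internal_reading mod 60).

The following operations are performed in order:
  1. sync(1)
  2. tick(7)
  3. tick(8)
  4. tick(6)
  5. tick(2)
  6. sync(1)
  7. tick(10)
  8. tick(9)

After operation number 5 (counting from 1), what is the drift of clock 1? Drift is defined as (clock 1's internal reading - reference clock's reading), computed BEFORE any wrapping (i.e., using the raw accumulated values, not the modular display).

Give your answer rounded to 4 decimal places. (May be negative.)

Answer: 23.0000

Derivation:
After op 1 sync(1): ref=0.0000 raw=[0.0000 0.0000]
After op 2 tick(7): ref=7.0000 raw=[10.5000 14.0000]
After op 3 tick(8): ref=15.0000 raw=[22.5000 30.0000]
After op 4 tick(6): ref=21.0000 raw=[31.5000 42.0000]
After op 5 tick(2): ref=23.0000 raw=[34.5000 46.0000]
Drift of clock 1 after op 5: 46.0000 - 23.0000 = 23.0000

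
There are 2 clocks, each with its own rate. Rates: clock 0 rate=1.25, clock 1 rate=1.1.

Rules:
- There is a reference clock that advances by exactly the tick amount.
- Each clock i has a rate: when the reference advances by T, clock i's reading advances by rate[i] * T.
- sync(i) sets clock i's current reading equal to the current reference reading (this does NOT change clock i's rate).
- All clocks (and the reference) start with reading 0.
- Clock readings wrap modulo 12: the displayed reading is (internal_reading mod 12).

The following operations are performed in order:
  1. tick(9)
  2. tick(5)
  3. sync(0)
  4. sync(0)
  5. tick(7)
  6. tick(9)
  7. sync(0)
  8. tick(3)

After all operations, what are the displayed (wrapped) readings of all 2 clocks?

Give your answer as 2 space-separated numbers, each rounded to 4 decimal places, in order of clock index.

Answer: 9.7500 0.3000

Derivation:
After op 1 tick(9): ref=9.0000 raw=[11.2500 9.9000]
After op 2 tick(5): ref=14.0000 raw=[17.5000 15.4000]
After op 3 sync(0): ref=14.0000 raw=[14.0000 15.4000]
After op 4 sync(0): ref=14.0000 raw=[14.0000 15.4000]
After op 5 tick(7): ref=21.0000 raw=[22.7500 23.1000]
After op 6 tick(9): ref=30.0000 raw=[34.0000 33.0000]
After op 7 sync(0): ref=30.0000 raw=[30.0000 33.0000]
After op 8 tick(3): ref=33.0000 raw=[33.7500 36.3000]
Wrap final raw readings (mod 12): 33.7500 mod 12 = 9.7500; 36.3000 mod 12 = 0.3000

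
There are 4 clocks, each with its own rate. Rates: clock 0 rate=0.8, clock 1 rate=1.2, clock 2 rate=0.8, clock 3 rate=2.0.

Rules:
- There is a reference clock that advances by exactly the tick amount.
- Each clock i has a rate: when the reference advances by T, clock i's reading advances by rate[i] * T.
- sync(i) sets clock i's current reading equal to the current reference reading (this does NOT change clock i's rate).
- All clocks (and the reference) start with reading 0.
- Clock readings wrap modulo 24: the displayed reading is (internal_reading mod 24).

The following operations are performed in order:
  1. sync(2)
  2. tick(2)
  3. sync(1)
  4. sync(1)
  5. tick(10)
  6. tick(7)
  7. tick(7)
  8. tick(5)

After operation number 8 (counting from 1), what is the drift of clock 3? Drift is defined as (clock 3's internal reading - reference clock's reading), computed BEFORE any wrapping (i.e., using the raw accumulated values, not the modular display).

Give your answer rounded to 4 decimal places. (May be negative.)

Answer: 31.0000

Derivation:
After op 1 sync(2): ref=0.0000 raw=[0.0000 0.0000 0.0000 0.0000]
After op 2 tick(2): ref=2.0000 raw=[1.6000 2.4000 1.6000 4.0000]
After op 3 sync(1): ref=2.0000 raw=[1.6000 2.0000 1.6000 4.0000]
After op 4 sync(1): ref=2.0000 raw=[1.6000 2.0000 1.6000 4.0000]
After op 5 tick(10): ref=12.0000 raw=[9.6000 14.0000 9.6000 24.0000]
After op 6 tick(7): ref=19.0000 raw=[15.2000 22.4000 15.2000 38.0000]
After op 7 tick(7): ref=26.0000 raw=[20.8000 30.8000 20.8000 52.0000]
After op 8 tick(5): ref=31.0000 raw=[24.8000 36.8000 24.8000 62.0000]
Drift of clock 3 after op 8: 62.0000 - 31.0000 = 31.0000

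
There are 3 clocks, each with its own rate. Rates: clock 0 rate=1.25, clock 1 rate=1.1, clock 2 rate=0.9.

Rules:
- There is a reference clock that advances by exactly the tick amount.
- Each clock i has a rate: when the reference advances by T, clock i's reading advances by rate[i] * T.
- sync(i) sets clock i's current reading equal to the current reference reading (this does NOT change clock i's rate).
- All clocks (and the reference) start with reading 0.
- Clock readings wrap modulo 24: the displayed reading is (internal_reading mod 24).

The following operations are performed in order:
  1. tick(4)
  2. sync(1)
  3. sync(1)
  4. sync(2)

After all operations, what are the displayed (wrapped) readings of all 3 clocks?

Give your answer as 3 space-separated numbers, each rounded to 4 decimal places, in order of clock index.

Answer: 5.0000 4.0000 4.0000

Derivation:
After op 1 tick(4): ref=4.0000 raw=[5.0000 4.4000 3.6000]
After op 2 sync(1): ref=4.0000 raw=[5.0000 4.0000 3.6000]
After op 3 sync(1): ref=4.0000 raw=[5.0000 4.0000 3.6000]
After op 4 sync(2): ref=4.0000 raw=[5.0000 4.0000 4.0000]
Wrap final raw readings (mod 24): 5.0000 mod 24 = 5.0000; 4.0000 mod 24 = 4.0000; 4.0000 mod 24 = 4.0000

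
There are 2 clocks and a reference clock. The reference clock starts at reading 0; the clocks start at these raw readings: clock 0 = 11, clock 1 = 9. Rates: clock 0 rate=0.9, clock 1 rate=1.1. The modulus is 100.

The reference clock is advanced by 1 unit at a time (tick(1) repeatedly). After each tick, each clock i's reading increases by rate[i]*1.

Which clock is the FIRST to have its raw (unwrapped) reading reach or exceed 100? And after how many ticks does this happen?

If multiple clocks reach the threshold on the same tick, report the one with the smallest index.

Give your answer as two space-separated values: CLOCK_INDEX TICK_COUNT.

Answer: 1 83

Derivation:
clock 0: start=11, rate=0.9, needs 100-11 = 89; ticks = ceil(89/0.9) = ceil(98.8889) = 99; reading at tick 99 = 11 + 0.9*99 = 100.1000
clock 1: start=9, rate=1.1, needs 100-9 = 91; ticks = ceil(91/1.1) = ceil(82.7273) = 83; reading at tick 83 = 9 + 1.1*83 = 100.3000
Minimum tick count = 83; winners = [1]; smallest index = 1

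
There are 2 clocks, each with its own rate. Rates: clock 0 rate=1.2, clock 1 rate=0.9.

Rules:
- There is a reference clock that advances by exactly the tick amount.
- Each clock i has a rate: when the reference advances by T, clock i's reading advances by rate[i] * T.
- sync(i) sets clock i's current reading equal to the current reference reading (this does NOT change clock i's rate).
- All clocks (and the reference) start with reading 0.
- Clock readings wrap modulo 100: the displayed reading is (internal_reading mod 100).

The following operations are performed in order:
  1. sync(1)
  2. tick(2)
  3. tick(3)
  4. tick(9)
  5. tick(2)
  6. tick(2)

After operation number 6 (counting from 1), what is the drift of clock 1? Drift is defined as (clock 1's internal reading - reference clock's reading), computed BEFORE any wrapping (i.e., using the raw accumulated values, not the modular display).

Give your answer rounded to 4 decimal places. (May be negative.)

After op 1 sync(1): ref=0.0000 raw=[0.0000 0.0000]
After op 2 tick(2): ref=2.0000 raw=[2.4000 1.8000]
After op 3 tick(3): ref=5.0000 raw=[6.0000 4.5000]
After op 4 tick(9): ref=14.0000 raw=[16.8000 12.6000]
After op 5 tick(2): ref=16.0000 raw=[19.2000 14.4000]
After op 6 tick(2): ref=18.0000 raw=[21.6000 16.2000]
Drift of clock 1 after op 6: 16.2000 - 18.0000 = -1.8000

Answer: -1.8000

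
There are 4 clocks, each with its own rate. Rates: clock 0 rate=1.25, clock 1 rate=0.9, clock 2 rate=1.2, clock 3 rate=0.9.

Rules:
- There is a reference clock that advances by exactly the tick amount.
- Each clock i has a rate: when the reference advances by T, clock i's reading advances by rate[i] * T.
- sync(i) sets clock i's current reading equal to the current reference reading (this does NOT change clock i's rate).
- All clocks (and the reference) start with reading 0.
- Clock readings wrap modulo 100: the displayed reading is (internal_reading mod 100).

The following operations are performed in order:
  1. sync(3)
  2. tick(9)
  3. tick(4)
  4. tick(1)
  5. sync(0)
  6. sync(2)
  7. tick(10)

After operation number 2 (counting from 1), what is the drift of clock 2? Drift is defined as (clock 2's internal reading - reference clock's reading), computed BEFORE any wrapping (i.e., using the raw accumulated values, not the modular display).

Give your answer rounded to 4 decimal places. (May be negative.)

Answer: 1.8000

Derivation:
After op 1 sync(3): ref=0.0000 raw=[0.0000 0.0000 0.0000 0.0000]
After op 2 tick(9): ref=9.0000 raw=[11.2500 8.1000 10.8000 8.1000]
Drift of clock 2 after op 2: 10.8000 - 9.0000 = 1.8000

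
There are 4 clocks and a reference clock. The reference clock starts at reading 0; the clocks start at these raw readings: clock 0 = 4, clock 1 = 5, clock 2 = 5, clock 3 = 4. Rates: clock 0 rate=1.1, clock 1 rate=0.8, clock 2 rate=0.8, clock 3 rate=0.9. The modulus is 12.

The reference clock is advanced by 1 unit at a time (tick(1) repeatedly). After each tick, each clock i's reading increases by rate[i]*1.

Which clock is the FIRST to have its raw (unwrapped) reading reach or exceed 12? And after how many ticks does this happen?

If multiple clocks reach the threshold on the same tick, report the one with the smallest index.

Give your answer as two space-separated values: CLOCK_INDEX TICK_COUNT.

Answer: 0 8

Derivation:
clock 0: start=4, rate=1.1, needs 12-4 = 8; ticks = ceil(8/1.1) = ceil(7.2727) = 8; reading at tick 8 = 4 + 1.1*8 = 12.8000
clock 1: start=5, rate=0.8, needs 12-5 = 7; ticks = ceil(7/0.8) = ceil(8.7500) = 9; reading at tick 9 = 5 + 0.8*9 = 12.2000
clock 2: start=5, rate=0.8, needs 12-5 = 7; ticks = ceil(7/0.8) = ceil(8.7500) = 9; reading at tick 9 = 5 + 0.8*9 = 12.2000
clock 3: start=4, rate=0.9, needs 12-4 = 8; ticks = ceil(8/0.9) = ceil(8.8889) = 9; reading at tick 9 = 4 + 0.9*9 = 12.1000
Minimum tick count = 8; winners = [0]; smallest index = 0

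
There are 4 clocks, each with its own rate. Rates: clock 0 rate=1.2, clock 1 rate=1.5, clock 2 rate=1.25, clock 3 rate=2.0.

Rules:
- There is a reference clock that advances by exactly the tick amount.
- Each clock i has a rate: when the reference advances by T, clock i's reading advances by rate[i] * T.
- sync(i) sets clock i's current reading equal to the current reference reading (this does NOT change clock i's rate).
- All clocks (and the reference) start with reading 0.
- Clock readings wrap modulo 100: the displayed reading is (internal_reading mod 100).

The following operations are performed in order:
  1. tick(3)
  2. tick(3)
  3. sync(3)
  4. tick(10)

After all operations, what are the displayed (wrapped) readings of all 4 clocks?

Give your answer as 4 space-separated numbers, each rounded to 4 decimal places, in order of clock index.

Answer: 19.2000 24.0000 20.0000 26.0000

Derivation:
After op 1 tick(3): ref=3.0000 raw=[3.6000 4.5000 3.7500 6.0000]
After op 2 tick(3): ref=6.0000 raw=[7.2000 9.0000 7.5000 12.0000]
After op 3 sync(3): ref=6.0000 raw=[7.2000 9.0000 7.5000 6.0000]
After op 4 tick(10): ref=16.0000 raw=[19.2000 24.0000 20.0000 26.0000]
Wrap final raw readings (mod 100): 19.2000 mod 100 = 19.2000; 24.0000 mod 100 = 24.0000; 20.0000 mod 100 = 20.0000; 26.0000 mod 100 = 26.0000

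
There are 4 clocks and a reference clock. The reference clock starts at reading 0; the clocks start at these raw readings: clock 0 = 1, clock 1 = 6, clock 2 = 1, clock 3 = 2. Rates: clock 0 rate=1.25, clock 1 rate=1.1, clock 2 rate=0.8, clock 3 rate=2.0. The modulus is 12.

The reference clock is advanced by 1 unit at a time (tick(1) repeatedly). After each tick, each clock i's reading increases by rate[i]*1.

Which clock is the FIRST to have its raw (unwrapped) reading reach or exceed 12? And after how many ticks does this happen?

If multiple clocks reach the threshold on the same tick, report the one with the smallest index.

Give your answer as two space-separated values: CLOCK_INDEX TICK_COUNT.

clock 0: start=1, rate=1.25, needs 12-1 = 11; ticks = ceil(11/1.25) = ceil(8.8000) = 9; reading at tick 9 = 1 + 1.25*9 = 12.2500
clock 1: start=6, rate=1.1, needs 12-6 = 6; ticks = ceil(6/1.1) = ceil(5.4545) = 6; reading at tick 6 = 6 + 1.1*6 = 12.6000
clock 2: start=1, rate=0.8, needs 12-1 = 11; ticks = ceil(11/0.8) = ceil(13.7500) = 14; reading at tick 14 = 1 + 0.8*14 = 12.2000
clock 3: start=2, rate=2.0, needs 12-2 = 10; ticks = ceil(10/2.0) = ceil(5.0000) = 5; reading at tick 5 = 2 + 2.0*5 = 12.0000
Minimum tick count = 5; winners = [3]; smallest index = 3

Answer: 3 5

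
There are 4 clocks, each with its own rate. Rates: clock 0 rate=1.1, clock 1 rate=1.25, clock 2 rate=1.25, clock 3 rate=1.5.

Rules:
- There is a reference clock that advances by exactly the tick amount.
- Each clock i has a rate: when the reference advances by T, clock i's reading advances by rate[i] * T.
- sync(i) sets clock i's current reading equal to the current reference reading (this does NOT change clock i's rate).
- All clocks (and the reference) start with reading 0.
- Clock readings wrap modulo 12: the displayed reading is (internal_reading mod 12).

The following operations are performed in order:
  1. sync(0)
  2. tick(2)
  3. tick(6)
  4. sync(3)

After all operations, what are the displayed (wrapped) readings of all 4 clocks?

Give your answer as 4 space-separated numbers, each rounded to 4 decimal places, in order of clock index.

Answer: 8.8000 10.0000 10.0000 8.0000

Derivation:
After op 1 sync(0): ref=0.0000 raw=[0.0000 0.0000 0.0000 0.0000]
After op 2 tick(2): ref=2.0000 raw=[2.2000 2.5000 2.5000 3.0000]
After op 3 tick(6): ref=8.0000 raw=[8.8000 10.0000 10.0000 12.0000]
After op 4 sync(3): ref=8.0000 raw=[8.8000 10.0000 10.0000 8.0000]
Wrap final raw readings (mod 12): 8.8000 mod 12 = 8.8000; 10.0000 mod 12 = 10.0000; 10.0000 mod 12 = 10.0000; 8.0000 mod 12 = 8.0000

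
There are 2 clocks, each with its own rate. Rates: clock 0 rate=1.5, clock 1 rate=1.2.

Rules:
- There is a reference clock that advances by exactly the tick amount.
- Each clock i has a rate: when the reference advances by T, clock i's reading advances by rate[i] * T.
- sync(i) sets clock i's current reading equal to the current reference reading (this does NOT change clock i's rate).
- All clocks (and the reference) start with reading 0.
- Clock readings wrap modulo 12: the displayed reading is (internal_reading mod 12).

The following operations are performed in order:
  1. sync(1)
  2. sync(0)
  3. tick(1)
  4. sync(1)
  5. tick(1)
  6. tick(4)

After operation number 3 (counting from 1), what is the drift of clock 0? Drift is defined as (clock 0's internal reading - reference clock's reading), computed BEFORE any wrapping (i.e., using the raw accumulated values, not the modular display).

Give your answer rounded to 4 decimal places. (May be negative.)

Answer: 0.5000

Derivation:
After op 1 sync(1): ref=0.0000 raw=[0.0000 0.0000]
After op 2 sync(0): ref=0.0000 raw=[0.0000 0.0000]
After op 3 tick(1): ref=1.0000 raw=[1.5000 1.2000]
Drift of clock 0 after op 3: 1.5000 - 1.0000 = 0.5000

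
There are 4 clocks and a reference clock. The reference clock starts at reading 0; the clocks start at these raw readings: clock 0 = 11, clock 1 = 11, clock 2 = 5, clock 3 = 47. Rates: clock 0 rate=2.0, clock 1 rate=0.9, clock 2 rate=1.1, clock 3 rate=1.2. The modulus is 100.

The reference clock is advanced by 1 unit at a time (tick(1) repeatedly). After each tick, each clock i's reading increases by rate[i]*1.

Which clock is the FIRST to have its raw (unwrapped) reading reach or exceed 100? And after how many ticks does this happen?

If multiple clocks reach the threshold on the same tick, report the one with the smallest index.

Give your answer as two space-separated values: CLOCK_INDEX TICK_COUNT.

Answer: 0 45

Derivation:
clock 0: start=11, rate=2.0, needs 100-11 = 89; ticks = ceil(89/2.0) = ceil(44.5000) = 45; reading at tick 45 = 11 + 2.0*45 = 101.0000
clock 1: start=11, rate=0.9, needs 100-11 = 89; ticks = ceil(89/0.9) = ceil(98.8889) = 99; reading at tick 99 = 11 + 0.9*99 = 100.1000
clock 2: start=5, rate=1.1, needs 100-5 = 95; ticks = ceil(95/1.1) = ceil(86.3636) = 87; reading at tick 87 = 5 + 1.1*87 = 100.7000
clock 3: start=47, rate=1.2, needs 100-47 = 53; ticks = ceil(53/1.2) = ceil(44.1667) = 45; reading at tick 45 = 47 + 1.2*45 = 101.0000
Minimum tick count = 45; winners = [0, 3]; smallest index = 0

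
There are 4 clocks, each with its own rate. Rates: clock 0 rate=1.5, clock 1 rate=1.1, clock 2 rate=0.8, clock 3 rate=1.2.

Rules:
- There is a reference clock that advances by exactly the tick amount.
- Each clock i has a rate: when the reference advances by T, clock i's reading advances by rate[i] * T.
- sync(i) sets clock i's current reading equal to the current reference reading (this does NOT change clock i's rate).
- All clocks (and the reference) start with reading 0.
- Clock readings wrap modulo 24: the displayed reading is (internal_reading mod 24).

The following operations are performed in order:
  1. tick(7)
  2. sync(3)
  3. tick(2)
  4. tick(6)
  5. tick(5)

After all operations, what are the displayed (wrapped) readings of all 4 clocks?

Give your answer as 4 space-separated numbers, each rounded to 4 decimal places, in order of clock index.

Answer: 6.0000 22.0000 16.0000 22.6000

Derivation:
After op 1 tick(7): ref=7.0000 raw=[10.5000 7.7000 5.6000 8.4000]
After op 2 sync(3): ref=7.0000 raw=[10.5000 7.7000 5.6000 7.0000]
After op 3 tick(2): ref=9.0000 raw=[13.5000 9.9000 7.2000 9.4000]
After op 4 tick(6): ref=15.0000 raw=[22.5000 16.5000 12.0000 16.6000]
After op 5 tick(5): ref=20.0000 raw=[30.0000 22.0000 16.0000 22.6000]
Wrap final raw readings (mod 24): 30.0000 mod 24 = 6.0000; 22.0000 mod 24 = 22.0000; 16.0000 mod 24 = 16.0000; 22.6000 mod 24 = 22.6000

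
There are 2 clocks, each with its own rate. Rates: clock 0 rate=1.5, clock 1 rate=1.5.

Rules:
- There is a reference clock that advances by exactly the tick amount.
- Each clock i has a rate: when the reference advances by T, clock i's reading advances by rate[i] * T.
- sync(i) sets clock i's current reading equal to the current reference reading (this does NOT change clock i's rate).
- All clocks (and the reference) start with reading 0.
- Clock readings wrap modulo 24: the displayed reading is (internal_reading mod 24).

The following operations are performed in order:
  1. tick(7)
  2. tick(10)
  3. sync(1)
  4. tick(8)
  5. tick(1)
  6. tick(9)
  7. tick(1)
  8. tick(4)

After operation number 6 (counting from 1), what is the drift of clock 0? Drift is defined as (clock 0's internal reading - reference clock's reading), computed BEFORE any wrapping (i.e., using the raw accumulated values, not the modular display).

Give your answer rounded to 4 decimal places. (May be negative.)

After op 1 tick(7): ref=7.0000 raw=[10.5000 10.5000]
After op 2 tick(10): ref=17.0000 raw=[25.5000 25.5000]
After op 3 sync(1): ref=17.0000 raw=[25.5000 17.0000]
After op 4 tick(8): ref=25.0000 raw=[37.5000 29.0000]
After op 5 tick(1): ref=26.0000 raw=[39.0000 30.5000]
After op 6 tick(9): ref=35.0000 raw=[52.5000 44.0000]
Drift of clock 0 after op 6: 52.5000 - 35.0000 = 17.5000

Answer: 17.5000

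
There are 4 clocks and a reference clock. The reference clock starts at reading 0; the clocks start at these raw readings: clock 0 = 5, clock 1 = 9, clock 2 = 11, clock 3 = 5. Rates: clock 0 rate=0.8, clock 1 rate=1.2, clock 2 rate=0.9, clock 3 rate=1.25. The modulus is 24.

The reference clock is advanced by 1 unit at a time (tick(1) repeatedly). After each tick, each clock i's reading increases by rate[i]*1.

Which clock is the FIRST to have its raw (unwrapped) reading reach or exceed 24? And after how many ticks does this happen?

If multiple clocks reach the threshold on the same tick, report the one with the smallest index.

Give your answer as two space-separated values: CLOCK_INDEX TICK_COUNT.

clock 0: start=5, rate=0.8, needs 24-5 = 19; ticks = ceil(19/0.8) = ceil(23.7500) = 24; reading at tick 24 = 5 + 0.8*24 = 24.2000
clock 1: start=9, rate=1.2, needs 24-9 = 15; ticks = ceil(15/1.2) = ceil(12.5000) = 13; reading at tick 13 = 9 + 1.2*13 = 24.6000
clock 2: start=11, rate=0.9, needs 24-11 = 13; ticks = ceil(13/0.9) = ceil(14.4444) = 15; reading at tick 15 = 11 + 0.9*15 = 24.5000
clock 3: start=5, rate=1.25, needs 24-5 = 19; ticks = ceil(19/1.25) = ceil(15.2000) = 16; reading at tick 16 = 5 + 1.25*16 = 25.0000
Minimum tick count = 13; winners = [1]; smallest index = 1

Answer: 1 13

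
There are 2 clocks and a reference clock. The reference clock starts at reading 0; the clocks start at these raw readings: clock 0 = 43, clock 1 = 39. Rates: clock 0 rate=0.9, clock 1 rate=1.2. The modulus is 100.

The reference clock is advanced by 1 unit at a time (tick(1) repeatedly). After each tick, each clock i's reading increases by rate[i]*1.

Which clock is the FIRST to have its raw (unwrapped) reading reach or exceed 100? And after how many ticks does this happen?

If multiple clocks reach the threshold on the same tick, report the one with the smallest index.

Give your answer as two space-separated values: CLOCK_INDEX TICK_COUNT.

clock 0: start=43, rate=0.9, needs 100-43 = 57; ticks = ceil(57/0.9) = ceil(63.3333) = 64; reading at tick 64 = 43 + 0.9*64 = 100.6000
clock 1: start=39, rate=1.2, needs 100-39 = 61; ticks = ceil(61/1.2) = ceil(50.8333) = 51; reading at tick 51 = 39 + 1.2*51 = 100.2000
Minimum tick count = 51; winners = [1]; smallest index = 1

Answer: 1 51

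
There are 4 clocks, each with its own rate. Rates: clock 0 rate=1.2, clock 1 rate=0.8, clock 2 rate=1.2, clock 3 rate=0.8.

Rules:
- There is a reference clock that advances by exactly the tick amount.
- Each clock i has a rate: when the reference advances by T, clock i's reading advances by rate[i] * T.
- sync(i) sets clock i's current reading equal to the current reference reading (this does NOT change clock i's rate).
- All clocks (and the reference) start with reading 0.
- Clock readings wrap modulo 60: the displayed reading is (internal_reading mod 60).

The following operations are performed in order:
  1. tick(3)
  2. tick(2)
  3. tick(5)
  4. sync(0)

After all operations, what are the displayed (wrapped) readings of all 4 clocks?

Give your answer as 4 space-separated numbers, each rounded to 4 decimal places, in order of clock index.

Answer: 10.0000 8.0000 12.0000 8.0000

Derivation:
After op 1 tick(3): ref=3.0000 raw=[3.6000 2.4000 3.6000 2.4000]
After op 2 tick(2): ref=5.0000 raw=[6.0000 4.0000 6.0000 4.0000]
After op 3 tick(5): ref=10.0000 raw=[12.0000 8.0000 12.0000 8.0000]
After op 4 sync(0): ref=10.0000 raw=[10.0000 8.0000 12.0000 8.0000]
Wrap final raw readings (mod 60): 10.0000 mod 60 = 10.0000; 8.0000 mod 60 = 8.0000; 12.0000 mod 60 = 12.0000; 8.0000 mod 60 = 8.0000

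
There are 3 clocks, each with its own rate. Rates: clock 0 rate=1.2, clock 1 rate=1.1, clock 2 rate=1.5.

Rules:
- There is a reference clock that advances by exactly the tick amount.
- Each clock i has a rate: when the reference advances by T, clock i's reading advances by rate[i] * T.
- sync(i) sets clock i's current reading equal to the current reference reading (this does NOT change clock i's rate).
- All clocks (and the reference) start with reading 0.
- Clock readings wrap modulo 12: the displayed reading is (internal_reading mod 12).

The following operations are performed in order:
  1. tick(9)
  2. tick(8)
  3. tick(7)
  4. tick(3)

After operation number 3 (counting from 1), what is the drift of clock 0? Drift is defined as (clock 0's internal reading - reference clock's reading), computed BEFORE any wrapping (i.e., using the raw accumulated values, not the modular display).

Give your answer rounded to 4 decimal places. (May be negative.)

Answer: 4.8000

Derivation:
After op 1 tick(9): ref=9.0000 raw=[10.8000 9.9000 13.5000]
After op 2 tick(8): ref=17.0000 raw=[20.4000 18.7000 25.5000]
After op 3 tick(7): ref=24.0000 raw=[28.8000 26.4000 36.0000]
Drift of clock 0 after op 3: 28.8000 - 24.0000 = 4.8000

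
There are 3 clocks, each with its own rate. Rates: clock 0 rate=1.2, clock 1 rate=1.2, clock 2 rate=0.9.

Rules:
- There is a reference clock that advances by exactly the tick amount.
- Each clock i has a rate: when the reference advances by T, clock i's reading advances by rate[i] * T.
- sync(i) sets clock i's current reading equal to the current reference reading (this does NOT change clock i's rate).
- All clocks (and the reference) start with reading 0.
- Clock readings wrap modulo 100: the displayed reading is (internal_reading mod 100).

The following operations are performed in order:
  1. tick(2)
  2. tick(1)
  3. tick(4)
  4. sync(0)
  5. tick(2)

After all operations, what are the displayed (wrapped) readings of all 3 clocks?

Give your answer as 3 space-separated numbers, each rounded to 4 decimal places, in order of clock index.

Answer: 9.4000 10.8000 8.1000

Derivation:
After op 1 tick(2): ref=2.0000 raw=[2.4000 2.4000 1.8000]
After op 2 tick(1): ref=3.0000 raw=[3.6000 3.6000 2.7000]
After op 3 tick(4): ref=7.0000 raw=[8.4000 8.4000 6.3000]
After op 4 sync(0): ref=7.0000 raw=[7.0000 8.4000 6.3000]
After op 5 tick(2): ref=9.0000 raw=[9.4000 10.8000 8.1000]
Wrap final raw readings (mod 100): 9.4000 mod 100 = 9.4000; 10.8000 mod 100 = 10.8000; 8.1000 mod 100 = 8.1000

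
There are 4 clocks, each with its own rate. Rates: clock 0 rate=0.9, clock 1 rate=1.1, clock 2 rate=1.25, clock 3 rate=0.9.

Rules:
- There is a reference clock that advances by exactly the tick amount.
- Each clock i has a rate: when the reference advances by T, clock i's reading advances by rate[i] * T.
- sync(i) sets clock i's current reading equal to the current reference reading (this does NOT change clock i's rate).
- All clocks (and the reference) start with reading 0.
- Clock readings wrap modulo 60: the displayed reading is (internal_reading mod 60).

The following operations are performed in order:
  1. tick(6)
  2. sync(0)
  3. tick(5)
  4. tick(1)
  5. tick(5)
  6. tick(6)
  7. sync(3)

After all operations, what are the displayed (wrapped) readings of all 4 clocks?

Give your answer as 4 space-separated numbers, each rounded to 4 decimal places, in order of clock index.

After op 1 tick(6): ref=6.0000 raw=[5.4000 6.6000 7.5000 5.4000]
After op 2 sync(0): ref=6.0000 raw=[6.0000 6.6000 7.5000 5.4000]
After op 3 tick(5): ref=11.0000 raw=[10.5000 12.1000 13.7500 9.9000]
After op 4 tick(1): ref=12.0000 raw=[11.4000 13.2000 15.0000 10.8000]
After op 5 tick(5): ref=17.0000 raw=[15.9000 18.7000 21.2500 15.3000]
After op 6 tick(6): ref=23.0000 raw=[21.3000 25.3000 28.7500 20.7000]
After op 7 sync(3): ref=23.0000 raw=[21.3000 25.3000 28.7500 23.0000]
Wrap final raw readings (mod 60): 21.3000 mod 60 = 21.3000; 25.3000 mod 60 = 25.3000; 28.7500 mod 60 = 28.7500; 23.0000 mod 60 = 23.0000

Answer: 21.3000 25.3000 28.7500 23.0000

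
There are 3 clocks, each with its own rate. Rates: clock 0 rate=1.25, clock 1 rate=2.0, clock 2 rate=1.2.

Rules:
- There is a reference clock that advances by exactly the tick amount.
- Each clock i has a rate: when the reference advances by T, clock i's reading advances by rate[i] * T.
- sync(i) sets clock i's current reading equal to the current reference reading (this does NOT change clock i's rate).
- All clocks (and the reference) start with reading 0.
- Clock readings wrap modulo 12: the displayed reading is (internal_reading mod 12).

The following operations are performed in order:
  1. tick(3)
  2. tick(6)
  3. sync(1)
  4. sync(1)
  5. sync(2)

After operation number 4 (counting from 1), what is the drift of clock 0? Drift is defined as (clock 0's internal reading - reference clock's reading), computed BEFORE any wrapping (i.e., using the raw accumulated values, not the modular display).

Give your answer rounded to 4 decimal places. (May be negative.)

Answer: 2.2500

Derivation:
After op 1 tick(3): ref=3.0000 raw=[3.7500 6.0000 3.6000]
After op 2 tick(6): ref=9.0000 raw=[11.2500 18.0000 10.8000]
After op 3 sync(1): ref=9.0000 raw=[11.2500 9.0000 10.8000]
After op 4 sync(1): ref=9.0000 raw=[11.2500 9.0000 10.8000]
Drift of clock 0 after op 4: 11.2500 - 9.0000 = 2.2500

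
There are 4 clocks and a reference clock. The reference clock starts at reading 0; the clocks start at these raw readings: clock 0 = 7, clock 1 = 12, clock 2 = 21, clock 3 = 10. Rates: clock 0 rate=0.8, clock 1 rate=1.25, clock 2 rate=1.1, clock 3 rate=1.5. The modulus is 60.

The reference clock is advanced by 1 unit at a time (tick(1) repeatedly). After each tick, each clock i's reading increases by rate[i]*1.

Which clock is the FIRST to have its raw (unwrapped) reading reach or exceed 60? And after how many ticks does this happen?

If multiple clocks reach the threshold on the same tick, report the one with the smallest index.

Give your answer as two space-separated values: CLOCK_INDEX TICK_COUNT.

Answer: 3 34

Derivation:
clock 0: start=7, rate=0.8, needs 60-7 = 53; ticks = ceil(53/0.8) = ceil(66.2500) = 67; reading at tick 67 = 7 + 0.8*67 = 60.6000
clock 1: start=12, rate=1.25, needs 60-12 = 48; ticks = ceil(48/1.25) = ceil(38.4000) = 39; reading at tick 39 = 12 + 1.25*39 = 60.7500
clock 2: start=21, rate=1.1, needs 60-21 = 39; ticks = ceil(39/1.1) = ceil(35.4545) = 36; reading at tick 36 = 21 + 1.1*36 = 60.6000
clock 3: start=10, rate=1.5, needs 60-10 = 50; ticks = ceil(50/1.5) = ceil(33.3333) = 34; reading at tick 34 = 10 + 1.5*34 = 61.0000
Minimum tick count = 34; winners = [3]; smallest index = 3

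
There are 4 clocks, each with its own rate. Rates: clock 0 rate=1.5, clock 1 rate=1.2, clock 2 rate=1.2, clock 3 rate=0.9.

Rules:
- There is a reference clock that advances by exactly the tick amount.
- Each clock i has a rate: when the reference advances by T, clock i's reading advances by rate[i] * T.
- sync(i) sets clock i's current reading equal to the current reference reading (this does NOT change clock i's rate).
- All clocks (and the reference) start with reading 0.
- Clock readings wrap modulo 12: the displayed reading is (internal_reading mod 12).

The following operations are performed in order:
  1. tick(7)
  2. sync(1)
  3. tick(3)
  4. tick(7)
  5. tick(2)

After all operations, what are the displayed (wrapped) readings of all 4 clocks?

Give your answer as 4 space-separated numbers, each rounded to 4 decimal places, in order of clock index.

After op 1 tick(7): ref=7.0000 raw=[10.5000 8.4000 8.4000 6.3000]
After op 2 sync(1): ref=7.0000 raw=[10.5000 7.0000 8.4000 6.3000]
After op 3 tick(3): ref=10.0000 raw=[15.0000 10.6000 12.0000 9.0000]
After op 4 tick(7): ref=17.0000 raw=[25.5000 19.0000 20.4000 15.3000]
After op 5 tick(2): ref=19.0000 raw=[28.5000 21.4000 22.8000 17.1000]
Wrap final raw readings (mod 12): 28.5000 mod 12 = 4.5000; 21.4000 mod 12 = 9.4000; 22.8000 mod 12 = 10.8000; 17.1000 mod 12 = 5.1000

Answer: 4.5000 9.4000 10.8000 5.1000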